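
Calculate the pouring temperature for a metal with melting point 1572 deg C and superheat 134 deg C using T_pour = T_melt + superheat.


Formula: T_pour = T_melt + Superheat
T_pour = 1572 + 134 = 1706 deg C

Answer: 1706 deg C


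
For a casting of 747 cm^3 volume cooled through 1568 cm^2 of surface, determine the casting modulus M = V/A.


Formula: Casting Modulus M = V / A
M = 747 cm^3 / 1568 cm^2 = 0.4764 cm

Answer: 0.4764 cm


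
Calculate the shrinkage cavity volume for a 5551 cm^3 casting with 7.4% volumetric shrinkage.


Formula: V_shrink = V_casting * shrinkage_pct / 100
V_shrink = 5551 cm^3 * 7.4 / 100 = 410.7740 cm^3

410.7740 cm^3


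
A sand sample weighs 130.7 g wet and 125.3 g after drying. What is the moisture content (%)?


Formula: MC = (W_wet - W_dry) / W_wet * 100
Water mass = 130.7 - 125.3 = 5.4 g
MC = 5.4 / 130.7 * 100 = 4.1316%

Final answer: 4.1316%


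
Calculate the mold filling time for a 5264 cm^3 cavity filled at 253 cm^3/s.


Formula: t_fill = V_mold / Q_flow
t = 5264 cm^3 / 253 cm^3/s = 20.8063 s

20.8063 s


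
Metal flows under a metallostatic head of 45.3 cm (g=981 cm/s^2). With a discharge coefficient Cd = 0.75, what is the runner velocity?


Formula: v = Cd * sqrt(2 * g * h)  (Torricelli with discharge coefficient)
2*g*h = 2 * 981 * 45.3 = 88878.6 cm^2/s^2
sqrt(88878.6) = 298.12514 cm/s
v = 0.75 * 298.12514 = 223.5939 cm/s

Final answer: 223.5939 cm/s


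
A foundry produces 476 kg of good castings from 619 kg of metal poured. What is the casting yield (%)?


Formula: Casting Yield = (W_good / W_total) * 100
Yield = (476 kg / 619 kg) * 100 = 76.8982%

76.8982%


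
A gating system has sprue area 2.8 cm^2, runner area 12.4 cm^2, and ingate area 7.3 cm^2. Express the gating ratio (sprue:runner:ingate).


Sprue:Runner:Ingate = 1 : 12.4/2.8 : 7.3/2.8 = 1:4.43:2.61

1:4.43:2.61


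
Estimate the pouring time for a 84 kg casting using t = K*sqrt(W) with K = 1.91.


Formula: t = K * sqrt(W)
sqrt(W) = sqrt(84) = 9.16515
t = 1.91 * 9.16515 = 17.5054 s

Answer: 17.5054 s


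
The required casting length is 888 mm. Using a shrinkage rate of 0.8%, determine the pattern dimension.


Formula: L_pattern = L_casting * (1 + shrinkage_rate/100)
Shrinkage factor = 1 + 0.8/100 = 1.008
L_pattern = 888 mm * 1.008 = 895.1040 mm

895.1040 mm


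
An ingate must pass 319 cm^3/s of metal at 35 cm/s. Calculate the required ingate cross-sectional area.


Formula: A_ingate = Q / v  (continuity equation)
A = 319 cm^3/s / 35 cm/s = 9.1143 cm^2

Answer: 9.1143 cm^2


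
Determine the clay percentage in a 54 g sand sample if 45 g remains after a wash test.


Formula: Clay% = (W_total - W_washed) / W_total * 100
Clay mass = 54 - 45 = 9 g
Clay% = 9 / 54 * 100 = 16.6667%

Final answer: 16.6667%


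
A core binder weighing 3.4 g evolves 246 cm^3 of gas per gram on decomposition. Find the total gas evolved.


Formula: V_gas = W_binder * gas_evolution_rate
V = 3.4 g * 246 cm^3/g = 836.4000 cm^3

Answer: 836.4000 cm^3


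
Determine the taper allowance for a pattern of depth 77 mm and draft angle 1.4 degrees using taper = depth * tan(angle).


Formula: taper = depth * tan(draft_angle)
tan(1.4 deg) = 0.0244395
taper = 77 mm * 0.0244395 = 1.8818 mm

Answer: 1.8818 mm


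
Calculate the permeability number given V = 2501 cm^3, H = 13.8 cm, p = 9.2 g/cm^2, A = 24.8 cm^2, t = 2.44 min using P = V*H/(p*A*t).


Formula: Permeability Number P = (V * H) / (p * A * t)
Numerator: V * H = 2501 * 13.8 = 34513.8
Denominator: p * A * t = 9.2 * 24.8 * 2.44 = 556.7104
P = 34513.8 / 556.7104 = 61.9960

Answer: 61.9960


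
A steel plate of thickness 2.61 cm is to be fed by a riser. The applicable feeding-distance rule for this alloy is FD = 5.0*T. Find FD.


Formula: FD = 5.0 * T  (riser feeding-distance rule)
FD = 5.0 * 2.61 cm = 13.0500 cm

Answer: 13.0500 cm


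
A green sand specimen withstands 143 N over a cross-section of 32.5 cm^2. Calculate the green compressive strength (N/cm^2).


Formula: Compressive Strength = Force / Area
Strength = 143 N / 32.5 cm^2 = 4.4000 N/cm^2

Final answer: 4.4000 N/cm^2


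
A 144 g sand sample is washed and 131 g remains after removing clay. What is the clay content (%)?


Formula: Clay% = (W_total - W_washed) / W_total * 100
Clay mass = 144 - 131 = 13 g
Clay% = 13 / 144 * 100 = 9.0278%

Final answer: 9.0278%


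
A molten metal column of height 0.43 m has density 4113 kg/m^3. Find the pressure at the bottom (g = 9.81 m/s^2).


Formula: P = rho * g * h
rho * g = 4113 * 9.81 = 40348.53 N/m^3
P = 40348.53 * 0.43 = 17349.8679 Pa


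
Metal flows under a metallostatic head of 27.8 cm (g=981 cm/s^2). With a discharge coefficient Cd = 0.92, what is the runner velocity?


Formula: v = Cd * sqrt(2 * g * h)  (Torricelli with discharge coefficient)
2*g*h = 2 * 981 * 27.8 = 54543.6 cm^2/s^2
sqrt(54543.6) = 233.54571 cm/s
v = 0.92 * 233.54571 = 214.8621 cm/s


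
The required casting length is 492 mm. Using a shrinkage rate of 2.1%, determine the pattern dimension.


Formula: L_pattern = L_casting * (1 + shrinkage_rate/100)
Shrinkage factor = 1 + 2.1/100 = 1.021
L_pattern = 492 mm * 1.021 = 502.3320 mm

502.3320 mm


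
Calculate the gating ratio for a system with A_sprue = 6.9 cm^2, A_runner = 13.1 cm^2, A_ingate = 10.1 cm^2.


Sprue:Runner:Ingate = 1 : 13.1/6.9 : 10.1/6.9 = 1:1.90:1.46

Final answer: 1:1.90:1.46


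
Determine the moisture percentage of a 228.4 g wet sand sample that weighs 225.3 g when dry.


Formula: MC = (W_wet - W_dry) / W_wet * 100
Water mass = 228.4 - 225.3 = 3.1 g
MC = 3.1 / 228.4 * 100 = 1.3573%

Answer: 1.3573%


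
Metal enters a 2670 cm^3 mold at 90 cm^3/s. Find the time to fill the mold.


Formula: t_fill = V_mold / Q_flow
t = 2670 cm^3 / 90 cm^3/s = 29.6667 s

Answer: 29.6667 s


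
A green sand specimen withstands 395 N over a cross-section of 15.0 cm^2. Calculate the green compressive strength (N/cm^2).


Formula: Compressive Strength = Force / Area
Strength = 395 N / 15.0 cm^2 = 26.3333 N/cm^2

Final answer: 26.3333 N/cm^2


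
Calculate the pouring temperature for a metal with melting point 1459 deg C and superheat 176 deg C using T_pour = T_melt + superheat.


Formula: T_pour = T_melt + Superheat
T_pour = 1459 + 176 = 1635 deg C

Answer: 1635 deg C


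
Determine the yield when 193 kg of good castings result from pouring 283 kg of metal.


Formula: Casting Yield = (W_good / W_total) * 100
Yield = (193 kg / 283 kg) * 100 = 68.1979%

68.1979%


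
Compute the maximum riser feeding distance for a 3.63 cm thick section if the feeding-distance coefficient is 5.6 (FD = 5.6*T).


Formula: FD = 5.6 * T  (riser feeding-distance rule)
FD = 5.6 * 3.63 cm = 20.3280 cm

20.3280 cm


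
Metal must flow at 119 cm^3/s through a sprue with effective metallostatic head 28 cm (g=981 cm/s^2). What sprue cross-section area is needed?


Formula: v = sqrt(2*g*h), A = Q/v
Velocity: v = sqrt(2 * 981 * 28) = sqrt(54936) = 234.3843 cm/s
Sprue area: A = Q / v = 119 / 234.3843 = 0.5077 cm^2

Answer: 0.5077 cm^2


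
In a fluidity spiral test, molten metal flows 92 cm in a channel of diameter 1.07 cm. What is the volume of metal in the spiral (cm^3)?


Formula: V = pi * (d/2)^2 * L  (cylinder volume)
Radius = 1.07/2 = 0.535 cm
V = pi * 0.535^2 * 92 = 82.7266 cm^3


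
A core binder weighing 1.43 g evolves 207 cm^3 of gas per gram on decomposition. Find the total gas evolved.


Formula: V_gas = W_binder * gas_evolution_rate
V = 1.43 g * 207 cm^3/g = 296.0100 cm^3

Final answer: 296.0100 cm^3


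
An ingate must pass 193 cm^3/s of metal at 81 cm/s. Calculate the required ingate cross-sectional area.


Formula: A_ingate = Q / v  (continuity equation)
A = 193 cm^3/s / 81 cm/s = 2.3827 cm^2

2.3827 cm^2


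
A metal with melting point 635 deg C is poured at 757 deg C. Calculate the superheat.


Formula: Superheat = T_pour - T_melt
Superheat = 757 - 635 = 122 deg C

122 deg C


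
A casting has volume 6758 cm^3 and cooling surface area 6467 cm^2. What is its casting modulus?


Formula: Casting Modulus M = V / A
M = 6758 cm^3 / 6467 cm^2 = 1.0450 cm


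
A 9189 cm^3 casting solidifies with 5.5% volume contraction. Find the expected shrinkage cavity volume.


Formula: V_shrink = V_casting * shrinkage_pct / 100
V_shrink = 9189 cm^3 * 5.5 / 100 = 505.3950 cm^3

Answer: 505.3950 cm^3


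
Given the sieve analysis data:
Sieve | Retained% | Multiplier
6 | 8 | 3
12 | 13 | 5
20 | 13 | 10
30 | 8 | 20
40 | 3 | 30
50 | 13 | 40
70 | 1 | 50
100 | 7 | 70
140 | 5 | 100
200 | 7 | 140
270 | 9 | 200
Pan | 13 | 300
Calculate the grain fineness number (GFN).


Formula: GFN = sum(pct * multiplier) / sum(pct)
sum(pct * multiplier) = 8709
sum(pct) = 100
GFN = 8709 / 100 = 87.09


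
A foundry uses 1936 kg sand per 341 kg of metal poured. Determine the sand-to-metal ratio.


Formula: Sand-to-Metal Ratio = W_sand / W_metal
Ratio = 1936 kg / 341 kg = 5.6774

Answer: 5.6774


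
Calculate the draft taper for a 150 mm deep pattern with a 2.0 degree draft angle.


Formula: taper = depth * tan(draft_angle)
tan(2.0 deg) = 0.0349208
taper = 150 mm * 0.0349208 = 5.2381 mm

Answer: 5.2381 mm


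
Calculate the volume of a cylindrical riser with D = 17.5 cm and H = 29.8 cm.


Formula: V = pi * (D/2)^2 * H  (cylinder volume)
Radius = D/2 = 17.5/2 = 8.75 cm
V = pi * 8.75^2 * 29.8 = 7167.7400 cm^3

Answer: 7167.7400 cm^3


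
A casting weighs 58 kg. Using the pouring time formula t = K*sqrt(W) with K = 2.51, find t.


Formula: t = K * sqrt(W)
sqrt(W) = sqrt(58) = 7.61577
t = 2.51 * 7.61577 = 19.1156 s

Final answer: 19.1156 s


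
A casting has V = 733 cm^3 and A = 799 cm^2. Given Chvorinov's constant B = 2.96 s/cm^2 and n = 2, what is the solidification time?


Formula: t_s = B * (V/A)^n  (Chvorinov's rule, n=2)
Modulus M = V/A = 733/799 = 0.917397 cm
M^2 = 0.917397^2 = 0.841617 cm^2
t_s = 2.96 * 0.841617 = 2.4912 s

Final answer: 2.4912 s


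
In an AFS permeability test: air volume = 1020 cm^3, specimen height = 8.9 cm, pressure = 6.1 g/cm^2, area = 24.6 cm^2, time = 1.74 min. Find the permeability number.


Formula: Permeability Number P = (V * H) / (p * A * t)
Numerator: V * H = 1020 * 8.9 = 9078.0
Denominator: p * A * t = 6.1 * 24.6 * 1.74 = 261.1044
P = 9078.0 / 261.1044 = 34.7677

Final answer: 34.7677


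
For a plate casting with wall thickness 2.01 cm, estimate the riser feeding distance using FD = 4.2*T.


Formula: FD = 4.2 * T  (riser feeding-distance rule)
FD = 4.2 * 2.01 cm = 8.4420 cm


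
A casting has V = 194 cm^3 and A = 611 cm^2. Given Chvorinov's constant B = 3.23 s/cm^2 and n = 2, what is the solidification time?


Formula: t_s = B * (V/A)^n  (Chvorinov's rule, n=2)
Modulus M = V/A = 194/611 = 0.317512 cm
M^2 = 0.317512^2 = 0.100814 cm^2
t_s = 3.23 * 0.100814 = 0.3256 s

0.3256 s


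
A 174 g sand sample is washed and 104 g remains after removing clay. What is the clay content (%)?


Formula: Clay% = (W_total - W_washed) / W_total * 100
Clay mass = 174 - 104 = 70 g
Clay% = 70 / 174 * 100 = 40.2299%

40.2299%


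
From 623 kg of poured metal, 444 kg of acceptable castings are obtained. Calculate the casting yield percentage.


Formula: Casting Yield = (W_good / W_total) * 100
Yield = (444 kg / 623 kg) * 100 = 71.2681%

71.2681%


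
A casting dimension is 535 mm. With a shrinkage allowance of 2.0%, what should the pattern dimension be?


Formula: L_pattern = L_casting * (1 + shrinkage_rate/100)
Shrinkage factor = 1 + 2.0/100 = 1.02
L_pattern = 535 mm * 1.02 = 545.7000 mm

Final answer: 545.7000 mm


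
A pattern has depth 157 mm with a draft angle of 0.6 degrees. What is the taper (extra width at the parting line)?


Formula: taper = depth * tan(draft_angle)
tan(0.6 deg) = 0.0104724
taper = 157 mm * 0.0104724 = 1.6442 mm


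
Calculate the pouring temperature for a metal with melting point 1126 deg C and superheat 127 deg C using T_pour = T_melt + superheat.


Formula: T_pour = T_melt + Superheat
T_pour = 1126 + 127 = 1253 deg C

Final answer: 1253 deg C


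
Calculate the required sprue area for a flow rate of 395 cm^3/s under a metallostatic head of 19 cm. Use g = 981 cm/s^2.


Formula: v = sqrt(2*g*h), A = Q/v
Velocity: v = sqrt(2 * 981 * 19) = sqrt(37278) = 193.0751 cm/s
Sprue area: A = Q / v = 395 / 193.0751 = 2.0458 cm^2

Answer: 2.0458 cm^2


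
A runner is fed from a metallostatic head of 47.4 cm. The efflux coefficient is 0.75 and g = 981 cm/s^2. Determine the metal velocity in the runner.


Formula: v = Cd * sqrt(2 * g * h)  (Torricelli with discharge coefficient)
2*g*h = 2 * 981 * 47.4 = 92998.8 cm^2/s^2
sqrt(92998.8) = 304.95705 cm/s
v = 0.75 * 304.95705 = 228.7178 cm/s


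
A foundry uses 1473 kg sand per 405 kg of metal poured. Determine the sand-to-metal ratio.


Formula: Sand-to-Metal Ratio = W_sand / W_metal
Ratio = 1473 kg / 405 kg = 3.6370


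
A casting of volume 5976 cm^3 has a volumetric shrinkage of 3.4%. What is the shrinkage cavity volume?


Formula: V_shrink = V_casting * shrinkage_pct / 100
V_shrink = 5976 cm^3 * 3.4 / 100 = 203.1840 cm^3

203.1840 cm^3


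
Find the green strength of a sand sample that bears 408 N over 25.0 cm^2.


Formula: Compressive Strength = Force / Area
Strength = 408 N / 25.0 cm^2 = 16.3200 N/cm^2

Final answer: 16.3200 N/cm^2


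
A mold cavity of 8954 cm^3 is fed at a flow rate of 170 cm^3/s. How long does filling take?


Formula: t_fill = V_mold / Q_flow
t = 8954 cm^3 / 170 cm^3/s = 52.6706 s


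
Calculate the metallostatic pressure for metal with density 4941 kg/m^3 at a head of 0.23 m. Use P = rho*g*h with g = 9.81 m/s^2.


Formula: P = rho * g * h
rho * g = 4941 * 9.81 = 48471.21 N/m^3
P = 48471.21 * 0.23 = 11148.3783 Pa

Answer: 11148.3783 Pa


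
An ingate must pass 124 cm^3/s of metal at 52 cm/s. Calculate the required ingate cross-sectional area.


Formula: A_ingate = Q / v  (continuity equation)
A = 124 cm^3/s / 52 cm/s = 2.3846 cm^2


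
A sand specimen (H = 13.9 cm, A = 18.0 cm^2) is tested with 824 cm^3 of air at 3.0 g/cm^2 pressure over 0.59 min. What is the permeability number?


Formula: Permeability Number P = (V * H) / (p * A * t)
Numerator: V * H = 824 * 13.9 = 11453.6
Denominator: p * A * t = 3.0 * 18.0 * 0.59 = 31.86
P = 11453.6 / 31.86 = 359.4978

Answer: 359.4978


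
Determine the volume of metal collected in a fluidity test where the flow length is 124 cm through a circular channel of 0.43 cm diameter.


Formula: V = pi * (d/2)^2 * L  (cylinder volume)
Radius = 0.43/2 = 0.215 cm
V = pi * 0.215^2 * 124 = 18.0073 cm^3

Final answer: 18.0073 cm^3


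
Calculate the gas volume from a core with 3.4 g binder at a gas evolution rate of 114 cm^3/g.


Formula: V_gas = W_binder * gas_evolution_rate
V = 3.4 g * 114 cm^3/g = 387.6000 cm^3

387.6000 cm^3


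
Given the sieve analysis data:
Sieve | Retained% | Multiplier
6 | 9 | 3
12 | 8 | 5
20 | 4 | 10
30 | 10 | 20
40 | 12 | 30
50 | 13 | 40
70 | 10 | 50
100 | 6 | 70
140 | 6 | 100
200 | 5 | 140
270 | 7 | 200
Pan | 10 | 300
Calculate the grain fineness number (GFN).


Formula: GFN = sum(pct * multiplier) / sum(pct)
sum(pct * multiplier) = 7807
sum(pct) = 100
GFN = 7807 / 100 = 78.07


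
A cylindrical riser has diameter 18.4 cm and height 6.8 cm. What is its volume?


Formula: V = pi * (D/2)^2 * H  (cylinder volume)
Radius = D/2 = 18.4/2 = 9.2 cm
V = pi * 9.2^2 * 6.8 = 1808.1499 cm^3

Answer: 1808.1499 cm^3


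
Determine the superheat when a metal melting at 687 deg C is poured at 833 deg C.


Formula: Superheat = T_pour - T_melt
Superheat = 833 - 687 = 146 deg C

146 deg C


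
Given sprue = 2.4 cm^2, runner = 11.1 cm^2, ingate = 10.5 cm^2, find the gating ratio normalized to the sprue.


Sprue:Runner:Ingate = 1 : 11.1/2.4 : 10.5/2.4 = 1:4.63:4.38

Final answer: 1:4.63:4.38


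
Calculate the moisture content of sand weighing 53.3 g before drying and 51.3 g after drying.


Formula: MC = (W_wet - W_dry) / W_wet * 100
Water mass = 53.3 - 51.3 = 2.0 g
MC = 2.0 / 53.3 * 100 = 3.7523%


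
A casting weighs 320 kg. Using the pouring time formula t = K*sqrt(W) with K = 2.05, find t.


Formula: t = K * sqrt(W)
sqrt(W) = sqrt(320) = 17.88854
t = 2.05 * 17.88854 = 36.6715 s

Final answer: 36.6715 s


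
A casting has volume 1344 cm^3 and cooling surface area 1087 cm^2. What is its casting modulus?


Formula: Casting Modulus M = V / A
M = 1344 cm^3 / 1087 cm^2 = 1.2364 cm

Answer: 1.2364 cm


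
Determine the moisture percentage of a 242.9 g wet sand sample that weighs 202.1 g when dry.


Formula: MC = (W_wet - W_dry) / W_wet * 100
Water mass = 242.9 - 202.1 = 40.8 g
MC = 40.8 / 242.9 * 100 = 16.7970%

Final answer: 16.7970%


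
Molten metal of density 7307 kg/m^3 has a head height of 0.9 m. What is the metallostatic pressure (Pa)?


Formula: P = rho * g * h
rho * g = 7307 * 9.81 = 71681.67 N/m^3
P = 71681.67 * 0.9 = 64513.5030 Pa

Answer: 64513.5030 Pa


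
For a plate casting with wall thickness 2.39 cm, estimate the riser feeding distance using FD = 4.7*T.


Formula: FD = 4.7 * T  (riser feeding-distance rule)
FD = 4.7 * 2.39 cm = 11.2330 cm

Final answer: 11.2330 cm


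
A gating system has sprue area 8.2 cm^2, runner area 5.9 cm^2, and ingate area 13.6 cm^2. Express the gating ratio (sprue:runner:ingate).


Sprue:Runner:Ingate = 1 : 5.9/8.2 : 13.6/8.2 = 1:0.72:1.66

Final answer: 1:0.72:1.66


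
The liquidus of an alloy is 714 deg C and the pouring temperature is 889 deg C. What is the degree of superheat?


Formula: Superheat = T_pour - T_melt
Superheat = 889 - 714 = 175 deg C

Final answer: 175 deg C


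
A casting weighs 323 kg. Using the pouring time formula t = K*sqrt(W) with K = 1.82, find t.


Formula: t = K * sqrt(W)
sqrt(W) = sqrt(323) = 17.97220
t = 1.82 * 17.97220 = 32.7094 s


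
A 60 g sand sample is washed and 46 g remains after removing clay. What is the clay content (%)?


Formula: Clay% = (W_total - W_washed) / W_total * 100
Clay mass = 60 - 46 = 14 g
Clay% = 14 / 60 * 100 = 23.3333%


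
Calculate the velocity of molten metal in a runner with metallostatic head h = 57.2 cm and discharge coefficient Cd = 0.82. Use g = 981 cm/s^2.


Formula: v = Cd * sqrt(2 * g * h)  (Torricelli with discharge coefficient)
2*g*h = 2 * 981 * 57.2 = 112226.4 cm^2/s^2
sqrt(112226.4) = 335.00209 cm/s
v = 0.82 * 335.00209 = 274.7017 cm/s

274.7017 cm/s


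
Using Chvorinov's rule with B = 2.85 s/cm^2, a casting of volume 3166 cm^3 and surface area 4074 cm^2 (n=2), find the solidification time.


Formula: t_s = B * (V/A)^n  (Chvorinov's rule, n=2)
Modulus M = V/A = 3166/4074 = 0.777123 cm
M^2 = 0.777123^2 = 0.603920 cm^2
t_s = 2.85 * 0.603920 = 1.7212 s

1.7212 s


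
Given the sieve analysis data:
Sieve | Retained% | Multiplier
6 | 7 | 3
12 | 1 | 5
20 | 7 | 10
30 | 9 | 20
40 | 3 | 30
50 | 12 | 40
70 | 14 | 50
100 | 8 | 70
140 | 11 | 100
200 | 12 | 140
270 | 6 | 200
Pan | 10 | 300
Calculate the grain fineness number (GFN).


Formula: GFN = sum(pct * multiplier) / sum(pct)
sum(pct * multiplier) = 9086
sum(pct) = 100
GFN = 9086 / 100 = 90.86

Answer: 90.86


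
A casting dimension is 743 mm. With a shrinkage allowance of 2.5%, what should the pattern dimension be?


Formula: L_pattern = L_casting * (1 + shrinkage_rate/100)
Shrinkage factor = 1 + 2.5/100 = 1.025
L_pattern = 743 mm * 1.025 = 761.5750 mm


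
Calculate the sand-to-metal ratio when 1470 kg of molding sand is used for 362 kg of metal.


Formula: Sand-to-Metal Ratio = W_sand / W_metal
Ratio = 1470 kg / 362 kg = 4.0608

Answer: 4.0608


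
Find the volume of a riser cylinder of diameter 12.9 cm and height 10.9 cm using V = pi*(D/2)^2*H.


Formula: V = pi * (D/2)^2 * H  (cylinder volume)
Radius = D/2 = 12.9/2 = 6.45 cm
V = pi * 6.45^2 * 10.9 = 1424.6094 cm^3

Answer: 1424.6094 cm^3


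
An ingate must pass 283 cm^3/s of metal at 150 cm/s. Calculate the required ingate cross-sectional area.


Formula: A_ingate = Q / v  (continuity equation)
A = 283 cm^3/s / 150 cm/s = 1.8867 cm^2

Answer: 1.8867 cm^2


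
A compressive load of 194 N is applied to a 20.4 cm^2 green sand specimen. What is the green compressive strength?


Formula: Compressive Strength = Force / Area
Strength = 194 N / 20.4 cm^2 = 9.5098 N/cm^2


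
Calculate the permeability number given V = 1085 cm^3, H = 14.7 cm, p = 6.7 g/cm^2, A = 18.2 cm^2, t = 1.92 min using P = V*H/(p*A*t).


Formula: Permeability Number P = (V * H) / (p * A * t)
Numerator: V * H = 1085 * 14.7 = 15949.5
Denominator: p * A * t = 6.7 * 18.2 * 1.92 = 234.1248
P = 15949.5 / 234.1248 = 68.1239

Final answer: 68.1239


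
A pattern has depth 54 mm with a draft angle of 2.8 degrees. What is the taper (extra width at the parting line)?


Formula: taper = depth * tan(draft_angle)
tan(2.8 deg) = 0.0489082
taper = 54 mm * 0.0489082 = 2.6410 mm


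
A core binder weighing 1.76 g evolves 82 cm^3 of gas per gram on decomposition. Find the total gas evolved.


Formula: V_gas = W_binder * gas_evolution_rate
V = 1.76 g * 82 cm^3/g = 144.3200 cm^3


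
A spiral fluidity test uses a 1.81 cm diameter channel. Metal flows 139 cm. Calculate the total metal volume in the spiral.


Formula: V = pi * (d/2)^2 * L  (cylinder volume)
Radius = 1.81/2 = 0.905 cm
V = pi * 0.905^2 * 139 = 357.6530 cm^3

357.6530 cm^3


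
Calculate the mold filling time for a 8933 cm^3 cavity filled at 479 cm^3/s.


Formula: t_fill = V_mold / Q_flow
t = 8933 cm^3 / 479 cm^3/s = 18.6493 s

Final answer: 18.6493 s


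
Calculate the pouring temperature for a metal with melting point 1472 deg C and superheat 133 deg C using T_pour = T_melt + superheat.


Formula: T_pour = T_melt + Superheat
T_pour = 1472 + 133 = 1605 deg C

1605 deg C


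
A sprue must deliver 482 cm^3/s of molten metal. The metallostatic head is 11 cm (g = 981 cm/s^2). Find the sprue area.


Formula: v = sqrt(2*g*h), A = Q/v
Velocity: v = sqrt(2 * 981 * 11) = sqrt(21582) = 146.9081 cm/s
Sprue area: A = Q / v = 482 / 146.9081 = 3.2810 cm^2

Final answer: 3.2810 cm^2


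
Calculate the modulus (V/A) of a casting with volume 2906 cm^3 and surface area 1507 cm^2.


Formula: Casting Modulus M = V / A
M = 2906 cm^3 / 1507 cm^2 = 1.9283 cm

1.9283 cm


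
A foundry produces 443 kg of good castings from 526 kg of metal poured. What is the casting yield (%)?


Formula: Casting Yield = (W_good / W_total) * 100
Yield = (443 kg / 526 kg) * 100 = 84.2205%

Answer: 84.2205%


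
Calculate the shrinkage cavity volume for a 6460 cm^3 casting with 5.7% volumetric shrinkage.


Formula: V_shrink = V_casting * shrinkage_pct / 100
V_shrink = 6460 cm^3 * 5.7 / 100 = 368.2200 cm^3

368.2200 cm^3


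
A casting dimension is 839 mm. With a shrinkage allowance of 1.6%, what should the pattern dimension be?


Formula: L_pattern = L_casting * (1 + shrinkage_rate/100)
Shrinkage factor = 1 + 1.6/100 = 1.016
L_pattern = 839 mm * 1.016 = 852.4240 mm


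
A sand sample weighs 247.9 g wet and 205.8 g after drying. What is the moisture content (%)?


Formula: MC = (W_wet - W_dry) / W_wet * 100
Water mass = 247.9 - 205.8 = 42.1 g
MC = 42.1 / 247.9 * 100 = 16.9827%

Answer: 16.9827%


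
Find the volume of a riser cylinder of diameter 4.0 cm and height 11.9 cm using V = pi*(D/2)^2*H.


Formula: V = pi * (D/2)^2 * H  (cylinder volume)
Radius = D/2 = 4.0/2 = 2.0 cm
V = pi * 2.0^2 * 11.9 = 149.5398 cm^3

Final answer: 149.5398 cm^3


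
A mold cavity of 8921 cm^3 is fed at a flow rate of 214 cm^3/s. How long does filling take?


Formula: t_fill = V_mold / Q_flow
t = 8921 cm^3 / 214 cm^3/s = 41.6869 s

Final answer: 41.6869 s


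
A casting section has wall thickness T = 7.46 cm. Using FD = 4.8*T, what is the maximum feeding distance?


Formula: FD = 4.8 * T  (riser feeding-distance rule)
FD = 4.8 * 7.46 cm = 35.8080 cm

Final answer: 35.8080 cm


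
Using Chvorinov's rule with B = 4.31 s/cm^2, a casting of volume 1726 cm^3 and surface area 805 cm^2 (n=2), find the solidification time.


Formula: t_s = B * (V/A)^n  (Chvorinov's rule, n=2)
Modulus M = V/A = 1726/805 = 2.144099 cm
M^2 = 2.144099^2 = 4.597161 cm^2
t_s = 4.31 * 4.597161 = 19.8138 s

19.8138 s


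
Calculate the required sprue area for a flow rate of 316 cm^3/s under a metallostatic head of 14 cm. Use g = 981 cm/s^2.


Formula: v = sqrt(2*g*h), A = Q/v
Velocity: v = sqrt(2 * 981 * 14) = sqrt(27468) = 165.7347 cm/s
Sprue area: A = Q / v = 316 / 165.7347 = 1.9067 cm^2


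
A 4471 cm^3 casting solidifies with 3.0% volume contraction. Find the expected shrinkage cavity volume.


Formula: V_shrink = V_casting * shrinkage_pct / 100
V_shrink = 4471 cm^3 * 3.0 / 100 = 134.1300 cm^3

134.1300 cm^3


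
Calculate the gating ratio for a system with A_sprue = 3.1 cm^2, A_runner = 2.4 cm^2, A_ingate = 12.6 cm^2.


Sprue:Runner:Ingate = 1 : 2.4/3.1 : 12.6/3.1 = 1:0.77:4.06

Answer: 1:0.77:4.06


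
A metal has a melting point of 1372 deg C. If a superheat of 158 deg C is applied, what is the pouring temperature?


Formula: T_pour = T_melt + Superheat
T_pour = 1372 + 158 = 1530 deg C

1530 deg C


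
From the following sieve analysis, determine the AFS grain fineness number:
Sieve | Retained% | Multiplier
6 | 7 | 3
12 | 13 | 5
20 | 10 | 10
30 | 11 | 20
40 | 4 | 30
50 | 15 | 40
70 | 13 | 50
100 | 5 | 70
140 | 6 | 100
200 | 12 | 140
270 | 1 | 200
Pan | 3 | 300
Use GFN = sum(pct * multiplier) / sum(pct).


Formula: GFN = sum(pct * multiplier) / sum(pct)
sum(pct * multiplier) = 5506
sum(pct) = 100
GFN = 5506 / 100 = 55.06


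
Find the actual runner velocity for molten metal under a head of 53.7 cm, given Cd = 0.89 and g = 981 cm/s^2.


Formula: v = Cd * sqrt(2 * g * h)  (Torricelli with discharge coefficient)
2*g*h = 2 * 981 * 53.7 = 105359.4 cm^2/s^2
sqrt(105359.4) = 324.59113 cm/s
v = 0.89 * 324.59113 = 288.8861 cm/s

Final answer: 288.8861 cm/s


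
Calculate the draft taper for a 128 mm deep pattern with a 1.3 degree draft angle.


Formula: taper = depth * tan(draft_angle)
tan(1.3 deg) = 0.0226932
taper = 128 mm * 0.0226932 = 2.9047 mm


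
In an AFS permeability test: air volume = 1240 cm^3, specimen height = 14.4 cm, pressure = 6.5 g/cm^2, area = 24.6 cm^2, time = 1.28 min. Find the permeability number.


Formula: Permeability Number P = (V * H) / (p * A * t)
Numerator: V * H = 1240 * 14.4 = 17856.0
Denominator: p * A * t = 6.5 * 24.6 * 1.28 = 204.672
P = 17856.0 / 204.672 = 87.2420

87.2420


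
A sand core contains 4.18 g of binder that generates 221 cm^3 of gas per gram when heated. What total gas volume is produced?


Formula: V_gas = W_binder * gas_evolution_rate
V = 4.18 g * 221 cm^3/g = 923.7800 cm^3


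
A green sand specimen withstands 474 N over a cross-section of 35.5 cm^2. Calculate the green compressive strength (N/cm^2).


Formula: Compressive Strength = Force / Area
Strength = 474 N / 35.5 cm^2 = 13.3521 N/cm^2

Final answer: 13.3521 N/cm^2


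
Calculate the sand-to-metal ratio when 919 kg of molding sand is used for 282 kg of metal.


Formula: Sand-to-Metal Ratio = W_sand / W_metal
Ratio = 919 kg / 282 kg = 3.2589

Answer: 3.2589


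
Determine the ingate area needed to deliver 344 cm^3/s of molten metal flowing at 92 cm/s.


Formula: A_ingate = Q / v  (continuity equation)
A = 344 cm^3/s / 92 cm/s = 3.7391 cm^2

3.7391 cm^2


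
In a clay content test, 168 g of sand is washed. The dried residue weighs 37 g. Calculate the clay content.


Formula: Clay% = (W_total - W_washed) / W_total * 100
Clay mass = 168 - 37 = 131 g
Clay% = 131 / 168 * 100 = 77.9762%

77.9762%


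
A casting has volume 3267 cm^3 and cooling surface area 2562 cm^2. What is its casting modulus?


Formula: Casting Modulus M = V / A
M = 3267 cm^3 / 2562 cm^2 = 1.2752 cm

Final answer: 1.2752 cm


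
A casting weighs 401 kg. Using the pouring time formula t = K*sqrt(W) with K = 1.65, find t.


Formula: t = K * sqrt(W)
sqrt(W) = sqrt(401) = 20.02498
t = 1.65 * 20.02498 = 33.0412 s

33.0412 s


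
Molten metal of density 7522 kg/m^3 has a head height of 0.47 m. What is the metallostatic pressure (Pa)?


Formula: P = rho * g * h
rho * g = 7522 * 9.81 = 73790.82 N/m^3
P = 73790.82 * 0.47 = 34681.6854 Pa

Final answer: 34681.6854 Pa


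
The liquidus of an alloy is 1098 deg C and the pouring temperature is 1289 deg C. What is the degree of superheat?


Formula: Superheat = T_pour - T_melt
Superheat = 1289 - 1098 = 191 deg C


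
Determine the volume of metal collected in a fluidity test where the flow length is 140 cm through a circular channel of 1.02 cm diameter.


Formula: V = pi * (d/2)^2 * L  (cylinder volume)
Radius = 1.02/2 = 0.51 cm
V = pi * 0.51^2 * 140 = 114.3980 cm^3

Final answer: 114.3980 cm^3


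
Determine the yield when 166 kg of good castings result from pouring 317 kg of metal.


Formula: Casting Yield = (W_good / W_total) * 100
Yield = (166 kg / 317 kg) * 100 = 52.3659%

Final answer: 52.3659%


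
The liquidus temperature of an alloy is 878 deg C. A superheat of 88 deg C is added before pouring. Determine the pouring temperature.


Formula: T_pour = T_melt + Superheat
T_pour = 878 + 88 = 966 deg C

Final answer: 966 deg C


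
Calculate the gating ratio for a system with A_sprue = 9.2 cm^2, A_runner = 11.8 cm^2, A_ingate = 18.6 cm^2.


Sprue:Runner:Ingate = 1 : 11.8/9.2 : 18.6/9.2 = 1:1.28:2.02

Final answer: 1:1.28:2.02


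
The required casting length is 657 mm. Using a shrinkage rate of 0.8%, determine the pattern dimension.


Formula: L_pattern = L_casting * (1 + shrinkage_rate/100)
Shrinkage factor = 1 + 0.8/100 = 1.008
L_pattern = 657 mm * 1.008 = 662.2560 mm

Final answer: 662.2560 mm


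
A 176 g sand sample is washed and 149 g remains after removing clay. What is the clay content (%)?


Formula: Clay% = (W_total - W_washed) / W_total * 100
Clay mass = 176 - 149 = 27 g
Clay% = 27 / 176 * 100 = 15.3409%

15.3409%


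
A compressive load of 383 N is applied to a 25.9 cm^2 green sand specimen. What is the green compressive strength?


Formula: Compressive Strength = Force / Area
Strength = 383 N / 25.9 cm^2 = 14.7876 N/cm^2

Answer: 14.7876 N/cm^2


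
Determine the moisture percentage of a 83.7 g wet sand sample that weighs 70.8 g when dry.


Formula: MC = (W_wet - W_dry) / W_wet * 100
Water mass = 83.7 - 70.8 = 12.9 g
MC = 12.9 / 83.7 * 100 = 15.4122%


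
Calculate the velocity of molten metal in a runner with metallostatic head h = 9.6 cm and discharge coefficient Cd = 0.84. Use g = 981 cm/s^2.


Formula: v = Cd * sqrt(2 * g * h)  (Torricelli with discharge coefficient)
2*g*h = 2 * 981 * 9.6 = 18835.2 cm^2/s^2
sqrt(18835.2) = 137.24139 cm/s
v = 0.84 * 137.24139 = 115.2828 cm/s

Final answer: 115.2828 cm/s


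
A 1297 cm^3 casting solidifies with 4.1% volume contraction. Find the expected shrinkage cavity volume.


Formula: V_shrink = V_casting * shrinkage_pct / 100
V_shrink = 1297 cm^3 * 4.1 / 100 = 53.1770 cm^3

Answer: 53.1770 cm^3


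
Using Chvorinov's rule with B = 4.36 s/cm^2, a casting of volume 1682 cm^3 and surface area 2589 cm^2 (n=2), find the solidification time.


Formula: t_s = B * (V/A)^n  (Chvorinov's rule, n=2)
Modulus M = V/A = 1682/2589 = 0.649672 cm
M^2 = 0.649672^2 = 0.422074 cm^2
t_s = 4.36 * 0.422074 = 1.8402 s

Answer: 1.8402 s


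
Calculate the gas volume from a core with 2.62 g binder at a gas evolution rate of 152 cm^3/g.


Formula: V_gas = W_binder * gas_evolution_rate
V = 2.62 g * 152 cm^3/g = 398.2400 cm^3


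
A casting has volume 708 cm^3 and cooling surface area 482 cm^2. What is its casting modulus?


Formula: Casting Modulus M = V / A
M = 708 cm^3 / 482 cm^2 = 1.4689 cm

1.4689 cm


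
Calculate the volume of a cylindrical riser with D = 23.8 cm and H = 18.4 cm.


Formula: V = pi * (D/2)^2 * H  (cylinder volume)
Radius = D/2 = 23.8/2 = 11.9 cm
V = pi * 11.9^2 * 18.4 = 8185.8092 cm^3

Final answer: 8185.8092 cm^3


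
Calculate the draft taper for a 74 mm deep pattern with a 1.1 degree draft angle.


Formula: taper = depth * tan(draft_angle)
tan(1.1 deg) = 0.0192010
taper = 74 mm * 0.0192010 = 1.4209 mm

Final answer: 1.4209 mm


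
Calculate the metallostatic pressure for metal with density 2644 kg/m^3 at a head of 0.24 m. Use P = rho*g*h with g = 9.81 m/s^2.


Formula: P = rho * g * h
rho * g = 2644 * 9.81 = 25937.64 N/m^3
P = 25937.64 * 0.24 = 6225.0336 Pa

6225.0336 Pa


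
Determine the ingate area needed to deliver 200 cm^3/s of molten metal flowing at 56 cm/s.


Formula: A_ingate = Q / v  (continuity equation)
A = 200 cm^3/s / 56 cm/s = 3.5714 cm^2

Answer: 3.5714 cm^2


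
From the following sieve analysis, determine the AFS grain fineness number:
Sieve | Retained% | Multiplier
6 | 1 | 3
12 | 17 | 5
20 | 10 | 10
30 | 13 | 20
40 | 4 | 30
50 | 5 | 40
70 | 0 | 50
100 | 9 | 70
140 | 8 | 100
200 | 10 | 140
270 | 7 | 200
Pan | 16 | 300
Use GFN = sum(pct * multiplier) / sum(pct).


Formula: GFN = sum(pct * multiplier) / sum(pct)
sum(pct * multiplier) = 9798
sum(pct) = 100
GFN = 9798 / 100 = 97.98


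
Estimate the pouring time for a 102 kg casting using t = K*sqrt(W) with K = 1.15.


Formula: t = K * sqrt(W)
sqrt(W) = sqrt(102) = 10.09950
t = 1.15 * 10.09950 = 11.6144 s

Answer: 11.6144 s


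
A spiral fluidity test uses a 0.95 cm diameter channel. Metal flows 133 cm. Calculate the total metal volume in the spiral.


Formula: V = pi * (d/2)^2 * L  (cylinder volume)
Radius = 0.95/2 = 0.475 cm
V = pi * 0.475^2 * 133 = 94.2733 cm^3

Final answer: 94.2733 cm^3


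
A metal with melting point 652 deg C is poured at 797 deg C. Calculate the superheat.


Formula: Superheat = T_pour - T_melt
Superheat = 797 - 652 = 145 deg C

Answer: 145 deg C


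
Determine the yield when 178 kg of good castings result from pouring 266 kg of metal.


Formula: Casting Yield = (W_good / W_total) * 100
Yield = (178 kg / 266 kg) * 100 = 66.9173%


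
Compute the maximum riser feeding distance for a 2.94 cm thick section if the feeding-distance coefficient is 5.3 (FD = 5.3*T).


Formula: FD = 5.3 * T  (riser feeding-distance rule)
FD = 5.3 * 2.94 cm = 15.5820 cm

Final answer: 15.5820 cm


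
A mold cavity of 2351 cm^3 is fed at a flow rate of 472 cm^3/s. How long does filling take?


Formula: t_fill = V_mold / Q_flow
t = 2351 cm^3 / 472 cm^3/s = 4.9809 s

4.9809 s


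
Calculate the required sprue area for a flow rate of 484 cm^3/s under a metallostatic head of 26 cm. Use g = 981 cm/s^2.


Formula: v = sqrt(2*g*h), A = Q/v
Velocity: v = sqrt(2 * 981 * 26) = sqrt(51012) = 225.8584 cm/s
Sprue area: A = Q / v = 484 / 225.8584 = 2.1429 cm^2

Answer: 2.1429 cm^2


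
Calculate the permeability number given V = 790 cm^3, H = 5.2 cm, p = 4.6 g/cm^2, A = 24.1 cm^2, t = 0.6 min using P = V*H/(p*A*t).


Formula: Permeability Number P = (V * H) / (p * A * t)
Numerator: V * H = 790 * 5.2 = 4108.0
Denominator: p * A * t = 4.6 * 24.1 * 0.6 = 66.516
P = 4108.0 / 66.516 = 61.7596


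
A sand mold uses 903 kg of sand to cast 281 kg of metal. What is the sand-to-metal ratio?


Formula: Sand-to-Metal Ratio = W_sand / W_metal
Ratio = 903 kg / 281 kg = 3.2135


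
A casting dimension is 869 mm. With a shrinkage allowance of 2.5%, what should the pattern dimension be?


Formula: L_pattern = L_casting * (1 + shrinkage_rate/100)
Shrinkage factor = 1 + 2.5/100 = 1.025
L_pattern = 869 mm * 1.025 = 890.7250 mm

Final answer: 890.7250 mm


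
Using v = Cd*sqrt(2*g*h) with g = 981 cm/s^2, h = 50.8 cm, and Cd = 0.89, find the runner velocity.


Formula: v = Cd * sqrt(2 * g * h)  (Torricelli with discharge coefficient)
2*g*h = 2 * 981 * 50.8 = 99669.6 cm^2/s^2
sqrt(99669.6) = 315.70493 cm/s
v = 0.89 * 315.70493 = 280.9774 cm/s

280.9774 cm/s


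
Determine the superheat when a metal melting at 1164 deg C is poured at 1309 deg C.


Formula: Superheat = T_pour - T_melt
Superheat = 1309 - 1164 = 145 deg C

Answer: 145 deg C


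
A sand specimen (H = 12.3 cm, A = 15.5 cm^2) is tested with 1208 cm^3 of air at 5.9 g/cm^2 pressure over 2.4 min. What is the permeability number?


Formula: Permeability Number P = (V * H) / (p * A * t)
Numerator: V * H = 1208 * 12.3 = 14858.4
Denominator: p * A * t = 5.9 * 15.5 * 2.4 = 219.48
P = 14858.4 / 219.48 = 67.6982

Answer: 67.6982


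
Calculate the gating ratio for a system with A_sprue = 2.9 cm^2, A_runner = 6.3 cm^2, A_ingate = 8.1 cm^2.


Sprue:Runner:Ingate = 1 : 6.3/2.9 : 8.1/2.9 = 1:2.17:2.79

Final answer: 1:2.17:2.79


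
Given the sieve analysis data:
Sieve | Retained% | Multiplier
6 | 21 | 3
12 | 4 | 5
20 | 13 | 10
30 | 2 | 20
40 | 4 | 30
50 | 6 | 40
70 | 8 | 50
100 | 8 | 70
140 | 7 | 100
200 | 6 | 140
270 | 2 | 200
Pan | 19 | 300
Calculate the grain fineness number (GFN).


Formula: GFN = sum(pct * multiplier) / sum(pct)
sum(pct * multiplier) = 9213
sum(pct) = 100
GFN = 9213 / 100 = 92.13

92.13


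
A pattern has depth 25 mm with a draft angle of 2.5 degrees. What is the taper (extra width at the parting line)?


Formula: taper = depth * tan(draft_angle)
tan(2.5 deg) = 0.0436609
taper = 25 mm * 0.0436609 = 1.0915 mm

1.0915 mm


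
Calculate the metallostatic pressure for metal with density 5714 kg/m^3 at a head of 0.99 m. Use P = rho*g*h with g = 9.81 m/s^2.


Formula: P = rho * g * h
rho * g = 5714 * 9.81 = 56054.34 N/m^3
P = 56054.34 * 0.99 = 55493.7966 Pa


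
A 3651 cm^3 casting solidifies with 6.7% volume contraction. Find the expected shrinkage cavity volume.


Formula: V_shrink = V_casting * shrinkage_pct / 100
V_shrink = 3651 cm^3 * 6.7 / 100 = 244.6170 cm^3

Final answer: 244.6170 cm^3


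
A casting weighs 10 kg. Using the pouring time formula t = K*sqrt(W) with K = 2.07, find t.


Formula: t = K * sqrt(W)
sqrt(W) = sqrt(10) = 3.16228
t = 2.07 * 3.16228 = 6.5459 s

Final answer: 6.5459 s


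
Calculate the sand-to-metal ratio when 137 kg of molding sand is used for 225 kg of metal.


Formula: Sand-to-Metal Ratio = W_sand / W_metal
Ratio = 137 kg / 225 kg = 0.6089

0.6089


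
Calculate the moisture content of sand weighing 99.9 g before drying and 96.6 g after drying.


Formula: MC = (W_wet - W_dry) / W_wet * 100
Water mass = 99.9 - 96.6 = 3.3 g
MC = 3.3 / 99.9 * 100 = 3.3033%

Answer: 3.3033%


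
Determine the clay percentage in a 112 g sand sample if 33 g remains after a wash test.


Formula: Clay% = (W_total - W_washed) / W_total * 100
Clay mass = 112 - 33 = 79 g
Clay% = 79 / 112 * 100 = 70.5357%

Answer: 70.5357%


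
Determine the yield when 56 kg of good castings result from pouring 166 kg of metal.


Formula: Casting Yield = (W_good / W_total) * 100
Yield = (56 kg / 166 kg) * 100 = 33.7349%

Final answer: 33.7349%


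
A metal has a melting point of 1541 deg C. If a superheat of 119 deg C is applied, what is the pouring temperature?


Formula: T_pour = T_melt + Superheat
T_pour = 1541 + 119 = 1660 deg C

1660 deg C


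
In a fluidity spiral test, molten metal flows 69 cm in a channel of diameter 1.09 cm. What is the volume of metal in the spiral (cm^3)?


Formula: V = pi * (d/2)^2 * L  (cylinder volume)
Radius = 1.09/2 = 0.545 cm
V = pi * 0.545^2 * 69 = 64.3861 cm^3

64.3861 cm^3


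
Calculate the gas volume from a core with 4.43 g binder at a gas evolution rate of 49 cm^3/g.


Formula: V_gas = W_binder * gas_evolution_rate
V = 4.43 g * 49 cm^3/g = 217.0700 cm^3

217.0700 cm^3


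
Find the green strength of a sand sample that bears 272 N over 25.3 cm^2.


Formula: Compressive Strength = Force / Area
Strength = 272 N / 25.3 cm^2 = 10.7510 N/cm^2

Final answer: 10.7510 N/cm^2
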